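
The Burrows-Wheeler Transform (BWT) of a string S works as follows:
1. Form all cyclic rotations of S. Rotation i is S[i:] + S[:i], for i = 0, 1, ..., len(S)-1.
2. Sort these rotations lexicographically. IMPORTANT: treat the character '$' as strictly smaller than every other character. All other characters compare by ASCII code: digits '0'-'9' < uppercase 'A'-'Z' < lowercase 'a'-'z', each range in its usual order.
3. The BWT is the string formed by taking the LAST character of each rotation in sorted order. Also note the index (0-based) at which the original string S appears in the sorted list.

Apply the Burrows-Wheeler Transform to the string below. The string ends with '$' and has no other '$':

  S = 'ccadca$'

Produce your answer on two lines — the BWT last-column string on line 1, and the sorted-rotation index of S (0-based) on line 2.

Answer: accdc$a
5

Derivation:
All 7 rotations (rotation i = S[i:]+S[:i]):
  rot[0] = ccadca$
  rot[1] = cadca$c
  rot[2] = adca$cc
  rot[3] = dca$cca
  rot[4] = ca$ccad
  rot[5] = a$ccadc
  rot[6] = $ccadca
Sorted (with $ < everything):
  sorted[0] = $ccadca  (last char: 'a')
  sorted[1] = a$ccadc  (last char: 'c')
  sorted[2] = adca$cc  (last char: 'c')
  sorted[3] = ca$ccad  (last char: 'd')
  sorted[4] = cadca$c  (last char: 'c')
  sorted[5] = ccadca$  (last char: '$')
  sorted[6] = dca$cca  (last char: 'a')
Last column: accdc$a
Original string S is at sorted index 5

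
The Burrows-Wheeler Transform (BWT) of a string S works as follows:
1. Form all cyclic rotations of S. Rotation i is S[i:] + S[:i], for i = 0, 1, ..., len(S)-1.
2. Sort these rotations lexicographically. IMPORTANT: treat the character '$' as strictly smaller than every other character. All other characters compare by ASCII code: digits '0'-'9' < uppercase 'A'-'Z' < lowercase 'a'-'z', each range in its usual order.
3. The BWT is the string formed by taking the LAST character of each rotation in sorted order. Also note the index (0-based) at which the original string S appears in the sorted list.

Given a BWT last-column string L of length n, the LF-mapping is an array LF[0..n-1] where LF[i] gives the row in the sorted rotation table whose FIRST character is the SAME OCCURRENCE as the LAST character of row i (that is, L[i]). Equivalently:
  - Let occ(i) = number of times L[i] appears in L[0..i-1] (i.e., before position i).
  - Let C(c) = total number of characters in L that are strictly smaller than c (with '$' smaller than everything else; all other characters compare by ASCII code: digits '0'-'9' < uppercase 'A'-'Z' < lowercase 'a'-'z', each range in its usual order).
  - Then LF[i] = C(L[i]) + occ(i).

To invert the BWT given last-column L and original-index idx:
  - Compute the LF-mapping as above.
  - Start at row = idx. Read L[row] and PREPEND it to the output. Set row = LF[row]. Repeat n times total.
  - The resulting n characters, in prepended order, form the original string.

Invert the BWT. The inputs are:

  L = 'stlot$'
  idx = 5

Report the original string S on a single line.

Answer: ttlos$

Derivation:
LF mapping: 3 4 1 2 5 0
Walk LF starting at row 5, prepending L[row]:
  step 1: row=5, L[5]='$', prepend. Next row=LF[5]=0
  step 2: row=0, L[0]='s', prepend. Next row=LF[0]=3
  step 3: row=3, L[3]='o', prepend. Next row=LF[3]=2
  step 4: row=2, L[2]='l', prepend. Next row=LF[2]=1
  step 5: row=1, L[1]='t', prepend. Next row=LF[1]=4
  step 6: row=4, L[4]='t', prepend. Next row=LF[4]=5
Reversed output: ttlos$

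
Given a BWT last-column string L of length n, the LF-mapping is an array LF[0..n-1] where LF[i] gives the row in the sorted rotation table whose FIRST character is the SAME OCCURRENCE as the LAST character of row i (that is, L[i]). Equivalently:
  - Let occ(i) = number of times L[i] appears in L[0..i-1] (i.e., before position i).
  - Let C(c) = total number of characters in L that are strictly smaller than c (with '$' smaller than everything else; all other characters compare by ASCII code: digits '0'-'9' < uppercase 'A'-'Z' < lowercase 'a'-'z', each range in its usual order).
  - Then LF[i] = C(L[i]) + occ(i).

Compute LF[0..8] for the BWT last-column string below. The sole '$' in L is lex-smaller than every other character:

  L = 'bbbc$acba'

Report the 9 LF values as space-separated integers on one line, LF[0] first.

Char counts: '$':1, 'a':2, 'b':4, 'c':2
C (first-col start): C('$')=0, C('a')=1, C('b')=3, C('c')=7
L[0]='b': occ=0, LF[0]=C('b')+0=3+0=3
L[1]='b': occ=1, LF[1]=C('b')+1=3+1=4
L[2]='b': occ=2, LF[2]=C('b')+2=3+2=5
L[3]='c': occ=0, LF[3]=C('c')+0=7+0=7
L[4]='$': occ=0, LF[4]=C('$')+0=0+0=0
L[5]='a': occ=0, LF[5]=C('a')+0=1+0=1
L[6]='c': occ=1, LF[6]=C('c')+1=7+1=8
L[7]='b': occ=3, LF[7]=C('b')+3=3+3=6
L[8]='a': occ=1, LF[8]=C('a')+1=1+1=2

Answer: 3 4 5 7 0 1 8 6 2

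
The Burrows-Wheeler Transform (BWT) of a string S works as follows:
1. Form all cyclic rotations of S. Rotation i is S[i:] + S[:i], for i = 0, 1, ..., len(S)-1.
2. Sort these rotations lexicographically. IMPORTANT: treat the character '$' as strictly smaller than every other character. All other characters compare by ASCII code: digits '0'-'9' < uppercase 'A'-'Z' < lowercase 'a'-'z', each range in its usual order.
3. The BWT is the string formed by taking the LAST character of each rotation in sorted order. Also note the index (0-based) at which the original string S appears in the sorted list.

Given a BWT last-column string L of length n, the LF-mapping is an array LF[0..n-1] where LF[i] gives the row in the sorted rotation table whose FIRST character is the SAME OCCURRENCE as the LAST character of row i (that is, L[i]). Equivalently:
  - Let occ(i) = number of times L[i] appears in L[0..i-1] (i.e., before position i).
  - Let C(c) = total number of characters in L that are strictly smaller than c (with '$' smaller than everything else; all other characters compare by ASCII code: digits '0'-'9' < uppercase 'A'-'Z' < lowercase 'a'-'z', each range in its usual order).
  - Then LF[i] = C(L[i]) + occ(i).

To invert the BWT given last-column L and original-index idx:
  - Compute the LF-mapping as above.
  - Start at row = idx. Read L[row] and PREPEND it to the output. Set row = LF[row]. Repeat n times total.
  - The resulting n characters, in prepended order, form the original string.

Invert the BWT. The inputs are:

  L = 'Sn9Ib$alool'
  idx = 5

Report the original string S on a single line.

Answer: balloon9IS$

Derivation:
LF mapping: 3 8 1 2 5 0 4 6 9 10 7
Walk LF starting at row 5, prepending L[row]:
  step 1: row=5, L[5]='$', prepend. Next row=LF[5]=0
  step 2: row=0, L[0]='S', prepend. Next row=LF[0]=3
  step 3: row=3, L[3]='I', prepend. Next row=LF[3]=2
  step 4: row=2, L[2]='9', prepend. Next row=LF[2]=1
  step 5: row=1, L[1]='n', prepend. Next row=LF[1]=8
  step 6: row=8, L[8]='o', prepend. Next row=LF[8]=9
  step 7: row=9, L[9]='o', prepend. Next row=LF[9]=10
  step 8: row=10, L[10]='l', prepend. Next row=LF[10]=7
  step 9: row=7, L[7]='l', prepend. Next row=LF[7]=6
  step 10: row=6, L[6]='a', prepend. Next row=LF[6]=4
  step 11: row=4, L[4]='b', prepend. Next row=LF[4]=5
Reversed output: balloon9IS$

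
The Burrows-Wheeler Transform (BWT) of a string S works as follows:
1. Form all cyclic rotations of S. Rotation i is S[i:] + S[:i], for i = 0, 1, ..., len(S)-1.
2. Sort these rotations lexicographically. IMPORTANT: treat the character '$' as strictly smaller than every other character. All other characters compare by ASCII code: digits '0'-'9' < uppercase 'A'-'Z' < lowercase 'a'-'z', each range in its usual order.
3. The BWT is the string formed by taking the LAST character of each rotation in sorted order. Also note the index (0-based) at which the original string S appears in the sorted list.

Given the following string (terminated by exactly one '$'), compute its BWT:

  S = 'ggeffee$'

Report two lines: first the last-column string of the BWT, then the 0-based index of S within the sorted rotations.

All 8 rotations (rotation i = S[i:]+S[:i]):
  rot[0] = ggeffee$
  rot[1] = geffee$g
  rot[2] = effee$gg
  rot[3] = ffee$gge
  rot[4] = fee$ggef
  rot[5] = ee$ggeff
  rot[6] = e$ggeffe
  rot[7] = $ggeffee
Sorted (with $ < everything):
  sorted[0] = $ggeffee  (last char: 'e')
  sorted[1] = e$ggeffe  (last char: 'e')
  sorted[2] = ee$ggeff  (last char: 'f')
  sorted[3] = effee$gg  (last char: 'g')
  sorted[4] = fee$ggef  (last char: 'f')
  sorted[5] = ffee$gge  (last char: 'e')
  sorted[6] = geffee$g  (last char: 'g')
  sorted[7] = ggeffee$  (last char: '$')
Last column: eefgfeg$
Original string S is at sorted index 7

Answer: eefgfeg$
7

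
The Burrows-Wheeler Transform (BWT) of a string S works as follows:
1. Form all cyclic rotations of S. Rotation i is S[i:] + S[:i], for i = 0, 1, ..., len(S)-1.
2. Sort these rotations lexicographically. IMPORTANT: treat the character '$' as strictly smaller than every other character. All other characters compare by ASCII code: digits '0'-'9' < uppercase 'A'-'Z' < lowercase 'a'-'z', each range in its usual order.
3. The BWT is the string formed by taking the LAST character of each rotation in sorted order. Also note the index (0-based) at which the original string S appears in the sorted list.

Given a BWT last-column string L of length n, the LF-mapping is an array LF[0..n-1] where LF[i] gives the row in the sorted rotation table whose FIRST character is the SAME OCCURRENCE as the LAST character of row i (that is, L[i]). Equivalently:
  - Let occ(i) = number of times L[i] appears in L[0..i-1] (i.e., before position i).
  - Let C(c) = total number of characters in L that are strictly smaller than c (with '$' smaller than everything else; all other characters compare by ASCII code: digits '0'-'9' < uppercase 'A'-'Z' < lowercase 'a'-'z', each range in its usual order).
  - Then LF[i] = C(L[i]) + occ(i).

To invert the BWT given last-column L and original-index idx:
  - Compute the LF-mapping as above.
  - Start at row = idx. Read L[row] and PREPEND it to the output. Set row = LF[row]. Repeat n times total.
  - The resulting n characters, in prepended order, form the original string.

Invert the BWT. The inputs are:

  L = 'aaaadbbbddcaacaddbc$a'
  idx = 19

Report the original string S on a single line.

LF mapping: 1 2 3 4 16 9 10 11 17 18 13 5 6 14 7 19 20 12 15 0 8
Walk LF starting at row 19, prepending L[row]:
  step 1: row=19, L[19]='$', prepend. Next row=LF[19]=0
  step 2: row=0, L[0]='a', prepend. Next row=LF[0]=1
  step 3: row=1, L[1]='a', prepend. Next row=LF[1]=2
  step 4: row=2, L[2]='a', prepend. Next row=LF[2]=3
  step 5: row=3, L[3]='a', prepend. Next row=LF[3]=4
  step 6: row=4, L[4]='d', prepend. Next row=LF[4]=16
  step 7: row=16, L[16]='d', prepend. Next row=LF[16]=20
  step 8: row=20, L[20]='a', prepend. Next row=LF[20]=8
  step 9: row=8, L[8]='d', prepend. Next row=LF[8]=17
  step 10: row=17, L[17]='b', prepend. Next row=LF[17]=12
  step 11: row=12, L[12]='a', prepend. Next row=LF[12]=6
  step 12: row=6, L[6]='b', prepend. Next row=LF[6]=10
  step 13: row=10, L[10]='c', prepend. Next row=LF[10]=13
  step 14: row=13, L[13]='c', prepend. Next row=LF[13]=14
  step 15: row=14, L[14]='a', prepend. Next row=LF[14]=7
  step 16: row=7, L[7]='b', prepend. Next row=LF[7]=11
  step 17: row=11, L[11]='a', prepend. Next row=LF[11]=5
  step 18: row=5, L[5]='b', prepend. Next row=LF[5]=9
  step 19: row=9, L[9]='d', prepend. Next row=LF[9]=18
  step 20: row=18, L[18]='c', prepend. Next row=LF[18]=15
  step 21: row=15, L[15]='d', prepend. Next row=LF[15]=19
Reversed output: dcdbabaccbabdaddaaaa$

Answer: dcdbabaccbabdaddaaaa$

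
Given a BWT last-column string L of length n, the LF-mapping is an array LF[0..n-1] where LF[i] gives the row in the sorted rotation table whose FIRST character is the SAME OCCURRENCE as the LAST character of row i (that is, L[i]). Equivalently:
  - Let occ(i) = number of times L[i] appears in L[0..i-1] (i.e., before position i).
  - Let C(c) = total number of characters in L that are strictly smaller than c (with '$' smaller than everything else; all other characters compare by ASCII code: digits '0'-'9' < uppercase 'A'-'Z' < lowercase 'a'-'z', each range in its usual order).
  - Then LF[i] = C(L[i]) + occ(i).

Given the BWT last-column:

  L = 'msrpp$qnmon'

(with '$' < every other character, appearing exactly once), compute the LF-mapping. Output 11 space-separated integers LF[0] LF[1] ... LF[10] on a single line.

Char counts: '$':1, 'm':2, 'n':2, 'o':1, 'p':2, 'q':1, 'r':1, 's':1
C (first-col start): C('$')=0, C('m')=1, C('n')=3, C('o')=5, C('p')=6, C('q')=8, C('r')=9, C('s')=10
L[0]='m': occ=0, LF[0]=C('m')+0=1+0=1
L[1]='s': occ=0, LF[1]=C('s')+0=10+0=10
L[2]='r': occ=0, LF[2]=C('r')+0=9+0=9
L[3]='p': occ=0, LF[3]=C('p')+0=6+0=6
L[4]='p': occ=1, LF[4]=C('p')+1=6+1=7
L[5]='$': occ=0, LF[5]=C('$')+0=0+0=0
L[6]='q': occ=0, LF[6]=C('q')+0=8+0=8
L[7]='n': occ=0, LF[7]=C('n')+0=3+0=3
L[8]='m': occ=1, LF[8]=C('m')+1=1+1=2
L[9]='o': occ=0, LF[9]=C('o')+0=5+0=5
L[10]='n': occ=1, LF[10]=C('n')+1=3+1=4

Answer: 1 10 9 6 7 0 8 3 2 5 4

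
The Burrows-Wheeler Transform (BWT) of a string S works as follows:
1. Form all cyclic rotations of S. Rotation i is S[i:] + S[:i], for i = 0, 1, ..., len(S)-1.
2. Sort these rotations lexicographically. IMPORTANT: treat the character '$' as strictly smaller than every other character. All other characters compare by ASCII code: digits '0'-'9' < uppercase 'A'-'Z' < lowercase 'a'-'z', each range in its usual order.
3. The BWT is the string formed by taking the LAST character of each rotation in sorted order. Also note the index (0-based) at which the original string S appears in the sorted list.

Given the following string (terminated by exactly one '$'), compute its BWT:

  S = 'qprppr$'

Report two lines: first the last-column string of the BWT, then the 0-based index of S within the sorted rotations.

All 7 rotations (rotation i = S[i:]+S[:i]):
  rot[0] = qprppr$
  rot[1] = prppr$q
  rot[2] = rppr$qp
  rot[3] = ppr$qpr
  rot[4] = pr$qprp
  rot[5] = r$qprpp
  rot[6] = $qprppr
Sorted (with $ < everything):
  sorted[0] = $qprppr  (last char: 'r')
  sorted[1] = ppr$qpr  (last char: 'r')
  sorted[2] = pr$qprp  (last char: 'p')
  sorted[3] = prppr$q  (last char: 'q')
  sorted[4] = qprppr$  (last char: '$')
  sorted[5] = r$qprpp  (last char: 'p')
  sorted[6] = rppr$qp  (last char: 'p')
Last column: rrpq$pp
Original string S is at sorted index 4

Answer: rrpq$pp
4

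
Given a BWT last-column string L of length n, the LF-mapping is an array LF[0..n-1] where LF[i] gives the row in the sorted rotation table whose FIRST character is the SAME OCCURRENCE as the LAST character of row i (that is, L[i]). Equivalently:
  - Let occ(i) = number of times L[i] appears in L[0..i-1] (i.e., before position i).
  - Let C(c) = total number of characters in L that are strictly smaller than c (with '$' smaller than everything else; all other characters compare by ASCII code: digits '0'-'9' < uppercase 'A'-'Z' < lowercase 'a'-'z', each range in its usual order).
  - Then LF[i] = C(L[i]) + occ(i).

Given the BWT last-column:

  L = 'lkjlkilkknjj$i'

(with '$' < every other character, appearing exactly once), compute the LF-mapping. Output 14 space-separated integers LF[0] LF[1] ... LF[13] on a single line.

Answer: 10 6 3 11 7 1 12 8 9 13 4 5 0 2

Derivation:
Char counts: '$':1, 'i':2, 'j':3, 'k':4, 'l':3, 'n':1
C (first-col start): C('$')=0, C('i')=1, C('j')=3, C('k')=6, C('l')=10, C('n')=13
L[0]='l': occ=0, LF[0]=C('l')+0=10+0=10
L[1]='k': occ=0, LF[1]=C('k')+0=6+0=6
L[2]='j': occ=0, LF[2]=C('j')+0=3+0=3
L[3]='l': occ=1, LF[3]=C('l')+1=10+1=11
L[4]='k': occ=1, LF[4]=C('k')+1=6+1=7
L[5]='i': occ=0, LF[5]=C('i')+0=1+0=1
L[6]='l': occ=2, LF[6]=C('l')+2=10+2=12
L[7]='k': occ=2, LF[7]=C('k')+2=6+2=8
L[8]='k': occ=3, LF[8]=C('k')+3=6+3=9
L[9]='n': occ=0, LF[9]=C('n')+0=13+0=13
L[10]='j': occ=1, LF[10]=C('j')+1=3+1=4
L[11]='j': occ=2, LF[11]=C('j')+2=3+2=5
L[12]='$': occ=0, LF[12]=C('$')+0=0+0=0
L[13]='i': occ=1, LF[13]=C('i')+1=1+1=2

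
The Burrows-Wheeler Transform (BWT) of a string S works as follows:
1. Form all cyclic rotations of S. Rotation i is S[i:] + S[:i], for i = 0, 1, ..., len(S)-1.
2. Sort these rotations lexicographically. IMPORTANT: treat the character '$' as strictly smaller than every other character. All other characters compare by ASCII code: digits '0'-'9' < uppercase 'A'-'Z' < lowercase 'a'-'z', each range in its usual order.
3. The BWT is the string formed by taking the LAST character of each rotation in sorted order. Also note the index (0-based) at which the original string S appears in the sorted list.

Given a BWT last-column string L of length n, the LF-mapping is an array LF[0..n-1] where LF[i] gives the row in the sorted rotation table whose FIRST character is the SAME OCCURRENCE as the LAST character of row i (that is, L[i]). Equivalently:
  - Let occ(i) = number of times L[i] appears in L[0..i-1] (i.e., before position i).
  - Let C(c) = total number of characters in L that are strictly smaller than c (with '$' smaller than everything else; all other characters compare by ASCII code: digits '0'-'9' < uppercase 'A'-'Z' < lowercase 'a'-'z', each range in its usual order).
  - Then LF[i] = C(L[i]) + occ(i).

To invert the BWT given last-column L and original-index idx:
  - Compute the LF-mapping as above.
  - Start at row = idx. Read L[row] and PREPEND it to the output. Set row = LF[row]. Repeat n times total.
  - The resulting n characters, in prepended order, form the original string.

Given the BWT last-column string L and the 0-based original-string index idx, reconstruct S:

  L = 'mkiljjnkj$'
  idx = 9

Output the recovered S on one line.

Answer: nkljkijjm$

Derivation:
LF mapping: 8 5 1 7 2 3 9 6 4 0
Walk LF starting at row 9, prepending L[row]:
  step 1: row=9, L[9]='$', prepend. Next row=LF[9]=0
  step 2: row=0, L[0]='m', prepend. Next row=LF[0]=8
  step 3: row=8, L[8]='j', prepend. Next row=LF[8]=4
  step 4: row=4, L[4]='j', prepend. Next row=LF[4]=2
  step 5: row=2, L[2]='i', prepend. Next row=LF[2]=1
  step 6: row=1, L[1]='k', prepend. Next row=LF[1]=5
  step 7: row=5, L[5]='j', prepend. Next row=LF[5]=3
  step 8: row=3, L[3]='l', prepend. Next row=LF[3]=7
  step 9: row=7, L[7]='k', prepend. Next row=LF[7]=6
  step 10: row=6, L[6]='n', prepend. Next row=LF[6]=9
Reversed output: nkljkijjm$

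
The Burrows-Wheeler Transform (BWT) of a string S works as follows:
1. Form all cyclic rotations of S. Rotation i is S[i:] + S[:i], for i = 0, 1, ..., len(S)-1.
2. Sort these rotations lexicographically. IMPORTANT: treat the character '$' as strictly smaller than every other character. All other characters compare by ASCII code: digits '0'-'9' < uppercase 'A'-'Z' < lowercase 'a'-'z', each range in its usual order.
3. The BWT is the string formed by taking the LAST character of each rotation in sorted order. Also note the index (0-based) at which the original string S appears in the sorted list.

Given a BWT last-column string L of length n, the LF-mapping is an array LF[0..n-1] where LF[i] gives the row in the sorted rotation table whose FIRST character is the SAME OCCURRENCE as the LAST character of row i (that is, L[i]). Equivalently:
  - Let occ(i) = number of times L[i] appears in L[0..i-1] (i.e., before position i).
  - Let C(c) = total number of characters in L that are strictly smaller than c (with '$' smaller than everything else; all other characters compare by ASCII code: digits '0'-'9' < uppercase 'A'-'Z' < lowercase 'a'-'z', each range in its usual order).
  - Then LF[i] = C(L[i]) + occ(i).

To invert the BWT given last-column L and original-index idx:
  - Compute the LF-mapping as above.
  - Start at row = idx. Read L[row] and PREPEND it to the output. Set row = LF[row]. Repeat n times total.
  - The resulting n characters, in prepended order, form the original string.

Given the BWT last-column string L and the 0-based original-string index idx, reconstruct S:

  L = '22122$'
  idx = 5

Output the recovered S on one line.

LF mapping: 2 3 1 4 5 0
Walk LF starting at row 5, prepending L[row]:
  step 1: row=5, L[5]='$', prepend. Next row=LF[5]=0
  step 2: row=0, L[0]='2', prepend. Next row=LF[0]=2
  step 3: row=2, L[2]='1', prepend. Next row=LF[2]=1
  step 4: row=1, L[1]='2', prepend. Next row=LF[1]=3
  step 5: row=3, L[3]='2', prepend. Next row=LF[3]=4
  step 6: row=4, L[4]='2', prepend. Next row=LF[4]=5
Reversed output: 22212$

Answer: 22212$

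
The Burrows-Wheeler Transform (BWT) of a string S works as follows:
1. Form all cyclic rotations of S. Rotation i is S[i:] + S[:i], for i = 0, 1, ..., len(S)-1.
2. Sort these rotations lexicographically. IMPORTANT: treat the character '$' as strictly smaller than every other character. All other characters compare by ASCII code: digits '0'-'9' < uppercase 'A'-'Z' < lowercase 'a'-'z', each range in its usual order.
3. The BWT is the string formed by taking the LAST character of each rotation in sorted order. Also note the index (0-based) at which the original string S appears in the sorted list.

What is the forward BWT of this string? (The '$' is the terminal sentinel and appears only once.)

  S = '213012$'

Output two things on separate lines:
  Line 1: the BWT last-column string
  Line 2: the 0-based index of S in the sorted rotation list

All 7 rotations (rotation i = S[i:]+S[:i]):
  rot[0] = 213012$
  rot[1] = 13012$2
  rot[2] = 3012$21
  rot[3] = 012$213
  rot[4] = 12$2130
  rot[5] = 2$21301
  rot[6] = $213012
Sorted (with $ < everything):
  sorted[0] = $213012  (last char: '2')
  sorted[1] = 012$213  (last char: '3')
  sorted[2] = 12$2130  (last char: '0')
  sorted[3] = 13012$2  (last char: '2')
  sorted[4] = 2$21301  (last char: '1')
  sorted[5] = 213012$  (last char: '$')
  sorted[6] = 3012$21  (last char: '1')
Last column: 23021$1
Original string S is at sorted index 5

Answer: 23021$1
5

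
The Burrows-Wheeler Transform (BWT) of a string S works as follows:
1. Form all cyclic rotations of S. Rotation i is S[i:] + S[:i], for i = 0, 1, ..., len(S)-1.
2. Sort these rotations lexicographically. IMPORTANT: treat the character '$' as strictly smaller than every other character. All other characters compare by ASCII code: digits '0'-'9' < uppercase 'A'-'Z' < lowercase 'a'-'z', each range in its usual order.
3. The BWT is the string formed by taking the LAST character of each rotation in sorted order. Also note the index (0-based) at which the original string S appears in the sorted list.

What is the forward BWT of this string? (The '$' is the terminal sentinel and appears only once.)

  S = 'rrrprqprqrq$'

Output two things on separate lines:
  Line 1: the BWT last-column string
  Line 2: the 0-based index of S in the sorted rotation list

Answer: qrqrrrrqppr$
11

Derivation:
All 12 rotations (rotation i = S[i:]+S[:i]):
  rot[0] = rrrprqprqrq$
  rot[1] = rrprqprqrq$r
  rot[2] = rprqprqrq$rr
  rot[3] = prqprqrq$rrr
  rot[4] = rqprqrq$rrrp
  rot[5] = qprqrq$rrrpr
  rot[6] = prqrq$rrrprq
  rot[7] = rqrq$rrrprqp
  rot[8] = qrq$rrrprqpr
  rot[9] = rq$rrrprqprq
  rot[10] = q$rrrprqprqr
  rot[11] = $rrrprqprqrq
Sorted (with $ < everything):
  sorted[0] = $rrrprqprqrq  (last char: 'q')
  sorted[1] = prqprqrq$rrr  (last char: 'r')
  sorted[2] = prqrq$rrrprq  (last char: 'q')
  sorted[3] = q$rrrprqprqr  (last char: 'r')
  sorted[4] = qprqrq$rrrpr  (last char: 'r')
  sorted[5] = qrq$rrrprqpr  (last char: 'r')
  sorted[6] = rprqprqrq$rr  (last char: 'r')
  sorted[7] = rq$rrrprqprq  (last char: 'q')
  sorted[8] = rqprqrq$rrrp  (last char: 'p')
  sorted[9] = rqrq$rrrprqp  (last char: 'p')
  sorted[10] = rrprqprqrq$r  (last char: 'r')
  sorted[11] = rrrprqprqrq$  (last char: '$')
Last column: qrqrrrrqppr$
Original string S is at sorted index 11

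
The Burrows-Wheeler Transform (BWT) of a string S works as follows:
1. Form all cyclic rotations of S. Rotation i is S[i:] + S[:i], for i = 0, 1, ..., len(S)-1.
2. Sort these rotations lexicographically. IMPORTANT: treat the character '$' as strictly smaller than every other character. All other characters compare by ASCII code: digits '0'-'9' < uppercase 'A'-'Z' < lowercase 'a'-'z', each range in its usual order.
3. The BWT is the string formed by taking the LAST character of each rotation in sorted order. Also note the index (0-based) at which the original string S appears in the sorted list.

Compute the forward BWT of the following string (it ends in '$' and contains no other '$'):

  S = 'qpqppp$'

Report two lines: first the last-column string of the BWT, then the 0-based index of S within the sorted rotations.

All 7 rotations (rotation i = S[i:]+S[:i]):
  rot[0] = qpqppp$
  rot[1] = pqppp$q
  rot[2] = qppp$qp
  rot[3] = ppp$qpq
  rot[4] = pp$qpqp
  rot[5] = p$qpqpp
  rot[6] = $qpqppp
Sorted (with $ < everything):
  sorted[0] = $qpqppp  (last char: 'p')
  sorted[1] = p$qpqpp  (last char: 'p')
  sorted[2] = pp$qpqp  (last char: 'p')
  sorted[3] = ppp$qpq  (last char: 'q')
  sorted[4] = pqppp$q  (last char: 'q')
  sorted[5] = qppp$qp  (last char: 'p')
  sorted[6] = qpqppp$  (last char: '$')
Last column: pppqqp$
Original string S is at sorted index 6

Answer: pppqqp$
6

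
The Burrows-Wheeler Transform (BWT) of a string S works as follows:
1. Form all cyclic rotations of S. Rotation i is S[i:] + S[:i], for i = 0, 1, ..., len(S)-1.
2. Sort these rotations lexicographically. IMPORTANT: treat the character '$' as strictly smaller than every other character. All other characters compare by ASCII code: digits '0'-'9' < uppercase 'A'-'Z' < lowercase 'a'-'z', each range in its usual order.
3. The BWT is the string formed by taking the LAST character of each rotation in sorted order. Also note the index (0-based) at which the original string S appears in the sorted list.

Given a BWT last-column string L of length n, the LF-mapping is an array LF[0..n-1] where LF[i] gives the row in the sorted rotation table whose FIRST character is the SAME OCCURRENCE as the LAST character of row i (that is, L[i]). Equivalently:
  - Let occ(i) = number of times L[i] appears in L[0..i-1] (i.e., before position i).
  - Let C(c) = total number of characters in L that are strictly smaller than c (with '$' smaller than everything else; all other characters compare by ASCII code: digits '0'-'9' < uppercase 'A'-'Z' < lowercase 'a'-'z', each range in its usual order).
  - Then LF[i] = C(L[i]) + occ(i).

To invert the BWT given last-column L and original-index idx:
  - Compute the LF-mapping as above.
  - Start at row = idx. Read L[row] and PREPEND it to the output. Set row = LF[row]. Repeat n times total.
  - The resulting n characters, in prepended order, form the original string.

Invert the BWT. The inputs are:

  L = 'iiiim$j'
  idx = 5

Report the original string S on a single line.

LF mapping: 1 2 3 4 6 0 5
Walk LF starting at row 5, prepending L[row]:
  step 1: row=5, L[5]='$', prepend. Next row=LF[5]=0
  step 2: row=0, L[0]='i', prepend. Next row=LF[0]=1
  step 3: row=1, L[1]='i', prepend. Next row=LF[1]=2
  step 4: row=2, L[2]='i', prepend. Next row=LF[2]=3
  step 5: row=3, L[3]='i', prepend. Next row=LF[3]=4
  step 6: row=4, L[4]='m', prepend. Next row=LF[4]=6
  step 7: row=6, L[6]='j', prepend. Next row=LF[6]=5
Reversed output: jmiiii$

Answer: jmiiii$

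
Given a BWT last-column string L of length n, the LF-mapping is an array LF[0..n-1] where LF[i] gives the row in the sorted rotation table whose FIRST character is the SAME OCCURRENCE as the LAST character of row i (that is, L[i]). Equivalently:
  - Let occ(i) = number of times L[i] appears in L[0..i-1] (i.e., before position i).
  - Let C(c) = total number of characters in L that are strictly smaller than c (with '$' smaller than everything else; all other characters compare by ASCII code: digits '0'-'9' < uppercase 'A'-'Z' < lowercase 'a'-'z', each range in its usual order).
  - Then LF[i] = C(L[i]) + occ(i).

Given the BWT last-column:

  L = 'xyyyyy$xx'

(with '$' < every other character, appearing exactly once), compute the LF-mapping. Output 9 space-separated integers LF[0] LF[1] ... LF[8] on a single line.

Answer: 1 4 5 6 7 8 0 2 3

Derivation:
Char counts: '$':1, 'x':3, 'y':5
C (first-col start): C('$')=0, C('x')=1, C('y')=4
L[0]='x': occ=0, LF[0]=C('x')+0=1+0=1
L[1]='y': occ=0, LF[1]=C('y')+0=4+0=4
L[2]='y': occ=1, LF[2]=C('y')+1=4+1=5
L[3]='y': occ=2, LF[3]=C('y')+2=4+2=6
L[4]='y': occ=3, LF[4]=C('y')+3=4+3=7
L[5]='y': occ=4, LF[5]=C('y')+4=4+4=8
L[6]='$': occ=0, LF[6]=C('$')+0=0+0=0
L[7]='x': occ=1, LF[7]=C('x')+1=1+1=2
L[8]='x': occ=2, LF[8]=C('x')+2=1+2=3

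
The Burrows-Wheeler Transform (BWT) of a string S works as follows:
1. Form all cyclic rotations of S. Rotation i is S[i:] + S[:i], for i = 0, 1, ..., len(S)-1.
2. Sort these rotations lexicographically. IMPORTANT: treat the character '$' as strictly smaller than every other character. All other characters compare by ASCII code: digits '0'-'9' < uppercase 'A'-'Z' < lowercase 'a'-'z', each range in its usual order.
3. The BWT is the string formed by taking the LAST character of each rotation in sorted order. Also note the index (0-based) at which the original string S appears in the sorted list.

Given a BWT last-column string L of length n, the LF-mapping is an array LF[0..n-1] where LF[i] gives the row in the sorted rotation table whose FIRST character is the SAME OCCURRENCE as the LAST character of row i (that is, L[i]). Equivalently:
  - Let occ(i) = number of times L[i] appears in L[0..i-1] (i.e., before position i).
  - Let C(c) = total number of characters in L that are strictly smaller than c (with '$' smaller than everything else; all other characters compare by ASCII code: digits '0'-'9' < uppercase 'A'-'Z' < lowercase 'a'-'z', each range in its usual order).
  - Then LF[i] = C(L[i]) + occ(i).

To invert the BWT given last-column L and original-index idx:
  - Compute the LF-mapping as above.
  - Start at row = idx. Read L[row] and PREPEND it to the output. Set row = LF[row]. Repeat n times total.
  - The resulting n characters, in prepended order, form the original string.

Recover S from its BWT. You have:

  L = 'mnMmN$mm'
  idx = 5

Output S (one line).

LF mapping: 3 7 1 4 2 0 5 6
Walk LF starting at row 5, prepending L[row]:
  step 1: row=5, L[5]='$', prepend. Next row=LF[5]=0
  step 2: row=0, L[0]='m', prepend. Next row=LF[0]=3
  step 3: row=3, L[3]='m', prepend. Next row=LF[3]=4
  step 4: row=4, L[4]='N', prepend. Next row=LF[4]=2
  step 5: row=2, L[2]='M', prepend. Next row=LF[2]=1
  step 6: row=1, L[1]='n', prepend. Next row=LF[1]=7
  step 7: row=7, L[7]='m', prepend. Next row=LF[7]=6
  step 8: row=6, L[6]='m', prepend. Next row=LF[6]=5
Reversed output: mmnMNmm$

Answer: mmnMNmm$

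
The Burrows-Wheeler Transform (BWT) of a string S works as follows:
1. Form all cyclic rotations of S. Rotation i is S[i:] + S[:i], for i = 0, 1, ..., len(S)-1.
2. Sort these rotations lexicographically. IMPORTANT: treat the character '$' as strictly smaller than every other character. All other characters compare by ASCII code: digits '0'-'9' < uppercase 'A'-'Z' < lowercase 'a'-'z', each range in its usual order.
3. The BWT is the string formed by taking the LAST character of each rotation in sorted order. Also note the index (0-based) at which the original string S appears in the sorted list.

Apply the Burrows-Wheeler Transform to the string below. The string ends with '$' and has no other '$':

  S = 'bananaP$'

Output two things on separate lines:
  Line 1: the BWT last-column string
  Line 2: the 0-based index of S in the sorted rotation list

All 8 rotations (rotation i = S[i:]+S[:i]):
  rot[0] = bananaP$
  rot[1] = ananaP$b
  rot[2] = nanaP$ba
  rot[3] = anaP$ban
  rot[4] = naP$bana
  rot[5] = aP$banan
  rot[6] = P$banana
  rot[7] = $bananaP
Sorted (with $ < everything):
  sorted[0] = $bananaP  (last char: 'P')
  sorted[1] = P$banana  (last char: 'a')
  sorted[2] = aP$banan  (last char: 'n')
  sorted[3] = anaP$ban  (last char: 'n')
  sorted[4] = ananaP$b  (last char: 'b')
  sorted[5] = bananaP$  (last char: '$')
  sorted[6] = naP$bana  (last char: 'a')
  sorted[7] = nanaP$ba  (last char: 'a')
Last column: Pannb$aa
Original string S is at sorted index 5

Answer: Pannb$aa
5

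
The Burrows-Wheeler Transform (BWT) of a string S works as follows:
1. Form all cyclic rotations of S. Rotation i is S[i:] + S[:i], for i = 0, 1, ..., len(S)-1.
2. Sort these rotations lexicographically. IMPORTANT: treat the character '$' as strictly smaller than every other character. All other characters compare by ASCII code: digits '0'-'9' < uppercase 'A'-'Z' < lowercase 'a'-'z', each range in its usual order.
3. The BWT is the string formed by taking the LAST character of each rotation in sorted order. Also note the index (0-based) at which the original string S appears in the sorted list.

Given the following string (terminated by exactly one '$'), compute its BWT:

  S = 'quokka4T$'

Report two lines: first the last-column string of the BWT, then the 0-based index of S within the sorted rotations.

All 9 rotations (rotation i = S[i:]+S[:i]):
  rot[0] = quokka4T$
  rot[1] = uokka4T$q
  rot[2] = okka4T$qu
  rot[3] = kka4T$quo
  rot[4] = ka4T$quok
  rot[5] = a4T$quokk
  rot[6] = 4T$quokka
  rot[7] = T$quokka4
  rot[8] = $quokka4T
Sorted (with $ < everything):
  sorted[0] = $quokka4T  (last char: 'T')
  sorted[1] = 4T$quokka  (last char: 'a')
  sorted[2] = T$quokka4  (last char: '4')
  sorted[3] = a4T$quokk  (last char: 'k')
  sorted[4] = ka4T$quok  (last char: 'k')
  sorted[5] = kka4T$quo  (last char: 'o')
  sorted[6] = okka4T$qu  (last char: 'u')
  sorted[7] = quokka4T$  (last char: '$')
  sorted[8] = uokka4T$q  (last char: 'q')
Last column: Ta4kkou$q
Original string S is at sorted index 7

Answer: Ta4kkou$q
7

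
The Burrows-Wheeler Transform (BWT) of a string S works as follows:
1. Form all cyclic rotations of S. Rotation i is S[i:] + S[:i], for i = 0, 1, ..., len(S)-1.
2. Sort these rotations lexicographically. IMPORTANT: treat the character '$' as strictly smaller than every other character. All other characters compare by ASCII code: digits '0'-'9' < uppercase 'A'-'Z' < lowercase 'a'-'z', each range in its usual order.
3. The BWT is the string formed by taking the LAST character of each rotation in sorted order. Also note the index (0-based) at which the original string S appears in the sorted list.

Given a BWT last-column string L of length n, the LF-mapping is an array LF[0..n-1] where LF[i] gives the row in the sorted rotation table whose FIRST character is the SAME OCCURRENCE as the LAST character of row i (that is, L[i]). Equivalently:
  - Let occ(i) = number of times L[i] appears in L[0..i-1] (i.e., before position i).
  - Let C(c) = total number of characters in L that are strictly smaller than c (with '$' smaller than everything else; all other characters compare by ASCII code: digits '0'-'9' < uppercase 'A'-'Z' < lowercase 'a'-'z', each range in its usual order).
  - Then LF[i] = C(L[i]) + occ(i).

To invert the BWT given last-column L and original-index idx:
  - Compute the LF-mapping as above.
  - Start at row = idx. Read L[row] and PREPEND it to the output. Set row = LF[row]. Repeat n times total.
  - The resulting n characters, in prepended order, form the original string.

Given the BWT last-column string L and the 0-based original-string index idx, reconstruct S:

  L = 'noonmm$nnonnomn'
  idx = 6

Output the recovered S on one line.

Answer: nnnnoomnmonomn$

Derivation:
LF mapping: 4 11 12 5 1 2 0 6 7 13 8 9 14 3 10
Walk LF starting at row 6, prepending L[row]:
  step 1: row=6, L[6]='$', prepend. Next row=LF[6]=0
  step 2: row=0, L[0]='n', prepend. Next row=LF[0]=4
  step 3: row=4, L[4]='m', prepend. Next row=LF[4]=1
  step 4: row=1, L[1]='o', prepend. Next row=LF[1]=11
  step 5: row=11, L[11]='n', prepend. Next row=LF[11]=9
  step 6: row=9, L[9]='o', prepend. Next row=LF[9]=13
  step 7: row=13, L[13]='m', prepend. Next row=LF[13]=3
  step 8: row=3, L[3]='n', prepend. Next row=LF[3]=5
  step 9: row=5, L[5]='m', prepend. Next row=LF[5]=2
  step 10: row=2, L[2]='o', prepend. Next row=LF[2]=12
  step 11: row=12, L[12]='o', prepend. Next row=LF[12]=14
  step 12: row=14, L[14]='n', prepend. Next row=LF[14]=10
  step 13: row=10, L[10]='n', prepend. Next row=LF[10]=8
  step 14: row=8, L[8]='n', prepend. Next row=LF[8]=7
  step 15: row=7, L[7]='n', prepend. Next row=LF[7]=6
Reversed output: nnnnoomnmonomn$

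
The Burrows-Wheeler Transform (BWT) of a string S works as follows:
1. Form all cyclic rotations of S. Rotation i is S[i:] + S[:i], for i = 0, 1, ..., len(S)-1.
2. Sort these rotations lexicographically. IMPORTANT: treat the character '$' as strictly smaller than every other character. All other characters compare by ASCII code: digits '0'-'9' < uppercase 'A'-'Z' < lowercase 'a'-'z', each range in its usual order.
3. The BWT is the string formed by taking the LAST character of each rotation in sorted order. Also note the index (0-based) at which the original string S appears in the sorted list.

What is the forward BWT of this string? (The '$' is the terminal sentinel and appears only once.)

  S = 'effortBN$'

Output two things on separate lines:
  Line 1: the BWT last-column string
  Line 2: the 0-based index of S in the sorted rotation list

Answer: NtB$effor
3

Derivation:
All 9 rotations (rotation i = S[i:]+S[:i]):
  rot[0] = effortBN$
  rot[1] = ffortBN$e
  rot[2] = fortBN$ef
  rot[3] = ortBN$eff
  rot[4] = rtBN$effo
  rot[5] = tBN$effor
  rot[6] = BN$effort
  rot[7] = N$effortB
  rot[8] = $effortBN
Sorted (with $ < everything):
  sorted[0] = $effortBN  (last char: 'N')
  sorted[1] = BN$effort  (last char: 't')
  sorted[2] = N$effortB  (last char: 'B')
  sorted[3] = effortBN$  (last char: '$')
  sorted[4] = ffortBN$e  (last char: 'e')
  sorted[5] = fortBN$ef  (last char: 'f')
  sorted[6] = ortBN$eff  (last char: 'f')
  sorted[7] = rtBN$effo  (last char: 'o')
  sorted[8] = tBN$effor  (last char: 'r')
Last column: NtB$effor
Original string S is at sorted index 3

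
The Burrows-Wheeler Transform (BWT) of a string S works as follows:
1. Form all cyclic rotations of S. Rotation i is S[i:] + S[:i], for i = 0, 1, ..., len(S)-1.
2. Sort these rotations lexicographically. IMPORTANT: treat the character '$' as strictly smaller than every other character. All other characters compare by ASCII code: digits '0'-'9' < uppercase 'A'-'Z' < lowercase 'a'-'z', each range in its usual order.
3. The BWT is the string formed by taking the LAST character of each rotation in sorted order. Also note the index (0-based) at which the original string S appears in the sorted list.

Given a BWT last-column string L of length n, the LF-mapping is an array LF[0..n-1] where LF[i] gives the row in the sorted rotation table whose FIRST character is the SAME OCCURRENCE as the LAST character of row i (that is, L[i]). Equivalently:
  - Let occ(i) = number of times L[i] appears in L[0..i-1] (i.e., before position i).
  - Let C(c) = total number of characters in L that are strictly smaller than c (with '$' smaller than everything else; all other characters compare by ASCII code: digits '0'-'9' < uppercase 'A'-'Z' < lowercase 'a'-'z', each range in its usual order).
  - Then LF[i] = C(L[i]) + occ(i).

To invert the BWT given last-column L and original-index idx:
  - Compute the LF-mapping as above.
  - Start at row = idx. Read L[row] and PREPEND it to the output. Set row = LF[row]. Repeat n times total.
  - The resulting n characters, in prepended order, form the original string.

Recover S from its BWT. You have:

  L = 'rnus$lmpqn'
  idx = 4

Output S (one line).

Answer: numqsnlpr$

Derivation:
LF mapping: 7 3 9 8 0 1 2 5 6 4
Walk LF starting at row 4, prepending L[row]:
  step 1: row=4, L[4]='$', prepend. Next row=LF[4]=0
  step 2: row=0, L[0]='r', prepend. Next row=LF[0]=7
  step 3: row=7, L[7]='p', prepend. Next row=LF[7]=5
  step 4: row=5, L[5]='l', prepend. Next row=LF[5]=1
  step 5: row=1, L[1]='n', prepend. Next row=LF[1]=3
  step 6: row=3, L[3]='s', prepend. Next row=LF[3]=8
  step 7: row=8, L[8]='q', prepend. Next row=LF[8]=6
  step 8: row=6, L[6]='m', prepend. Next row=LF[6]=2
  step 9: row=2, L[2]='u', prepend. Next row=LF[2]=9
  step 10: row=9, L[9]='n', prepend. Next row=LF[9]=4
Reversed output: numqsnlpr$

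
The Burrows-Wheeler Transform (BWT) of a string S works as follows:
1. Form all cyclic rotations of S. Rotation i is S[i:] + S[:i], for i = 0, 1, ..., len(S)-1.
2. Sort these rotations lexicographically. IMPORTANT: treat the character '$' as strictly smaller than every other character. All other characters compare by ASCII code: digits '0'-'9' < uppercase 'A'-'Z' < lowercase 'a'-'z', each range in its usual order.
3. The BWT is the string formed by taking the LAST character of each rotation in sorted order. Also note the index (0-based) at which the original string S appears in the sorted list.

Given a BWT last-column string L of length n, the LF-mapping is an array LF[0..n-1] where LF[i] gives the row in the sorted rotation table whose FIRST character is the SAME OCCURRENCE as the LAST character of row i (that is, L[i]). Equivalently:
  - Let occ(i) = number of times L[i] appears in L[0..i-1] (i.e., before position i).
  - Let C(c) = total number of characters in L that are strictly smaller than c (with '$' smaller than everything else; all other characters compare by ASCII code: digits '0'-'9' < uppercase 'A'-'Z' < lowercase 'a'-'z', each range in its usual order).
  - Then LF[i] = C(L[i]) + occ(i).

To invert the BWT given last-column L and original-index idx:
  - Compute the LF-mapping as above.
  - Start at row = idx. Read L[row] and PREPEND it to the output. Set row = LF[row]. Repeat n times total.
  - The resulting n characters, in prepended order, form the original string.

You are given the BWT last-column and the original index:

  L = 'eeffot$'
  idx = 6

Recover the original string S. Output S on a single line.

LF mapping: 1 2 3 4 5 6 0
Walk LF starting at row 6, prepending L[row]:
  step 1: row=6, L[6]='$', prepend. Next row=LF[6]=0
  step 2: row=0, L[0]='e', prepend. Next row=LF[0]=1
  step 3: row=1, L[1]='e', prepend. Next row=LF[1]=2
  step 4: row=2, L[2]='f', prepend. Next row=LF[2]=3
  step 5: row=3, L[3]='f', prepend. Next row=LF[3]=4
  step 6: row=4, L[4]='o', prepend. Next row=LF[4]=5
  step 7: row=5, L[5]='t', prepend. Next row=LF[5]=6
Reversed output: toffee$

Answer: toffee$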